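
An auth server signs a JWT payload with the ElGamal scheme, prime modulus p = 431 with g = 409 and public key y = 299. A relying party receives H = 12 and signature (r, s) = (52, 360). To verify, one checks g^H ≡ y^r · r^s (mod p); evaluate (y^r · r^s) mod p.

299^2 = 89401 ≡ 184
299^4 ≡ 184^2 = 33856 ≡ 238
299^8 ≡ 238^2 = 56644 ≡ 183
299^16 ≡ 183^2 = 33489 ≡ 302
299^32 ≡ 302^2 = 91204 ≡ 263
52 = 32 + 16 + 4, so 299^52 ≡ 263·302·238 ≡ 159 (mod 431)
52^2 = 2704 ≡ 118
52^4 ≡ 118^2 = 13924 ≡ 132
52^8 ≡ 132^2 = 17424 ≡ 184
52^16 ≡ 184^2 = 33856 ≡ 238
52^32 ≡ 238^2 = 56644 ≡ 183
52^64 ≡ 183^2 = 33489 ≡ 302
52^128 ≡ 302^2 = 91204 ≡ 263
52^256 ≡ 263^2 = 69169 ≡ 209
360 = 256 + 64 + 32 + 8, so 52^360 ≡ 209·302·183·184 ≡ 24 (mod 431)
y^r · r^s ≡ 159·24 = 3816 ≡ 368 (mod 431)

368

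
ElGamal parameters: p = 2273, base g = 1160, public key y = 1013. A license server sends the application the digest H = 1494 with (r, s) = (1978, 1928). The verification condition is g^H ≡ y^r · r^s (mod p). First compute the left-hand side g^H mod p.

Squares mod 2273: 1160^1≡1160, 1160^2≡2257, 1160^4≡256, 1160^8≡1892, 1160^16≡1962, 1160^32≡1255, 1160^64≡2109, 1160^128≡1893, 1160^256≡1201, 1160^512≡1319, 1160^1024≡916
1494 = 1024 + 256 + 128 + 64 + 16 + 4 + 2, so 1160^1494 ≡ 916·1201·1893·2109·1962·256·2257 ≡ 376 (mod 2273)

376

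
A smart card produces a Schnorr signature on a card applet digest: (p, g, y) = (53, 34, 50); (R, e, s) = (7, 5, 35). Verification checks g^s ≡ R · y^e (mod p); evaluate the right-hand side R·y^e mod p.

Squares mod 53: 50^1≡50, 50^2≡9, 50^4≡28
5 = 4 + 1, so 50^5 ≡ 28·50 ≡ 22 (mod 53)
R · y^e ≡ 7·22 = 154 ≡ 48 (mod 53)

48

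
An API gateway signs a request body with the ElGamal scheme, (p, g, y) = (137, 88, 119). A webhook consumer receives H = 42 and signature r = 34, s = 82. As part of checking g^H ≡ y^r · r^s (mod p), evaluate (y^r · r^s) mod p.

73

119^2 = 14161 ≡ 50
119^4 ≡ 50^2 = 2500 ≡ 34
119^8 ≡ 34^2 = 1156 ≡ 60
119^16 ≡ 60^2 = 3600 ≡ 38
119^32 ≡ 38^2 = 1444 ≡ 74
34 = 32 + 2, so 119^34 ≡ 74·50 ≡ 1 (mod 137)
34^2 = 1156 ≡ 60
34^4 ≡ 60^2 = 3600 ≡ 38
34^8 ≡ 38^2 = 1444 ≡ 74
34^16 ≡ 74^2 = 5476 ≡ 133
34^32 ≡ 133^2 = 17689 ≡ 16
34^64 ≡ 16^2 = 256 ≡ 119
82 = 64 + 16 + 2, so 34^82 ≡ 119·133·60 ≡ 73 (mod 137)
y^r · r^s ≡ 1·73 = 73 ≡ 73 (mod 137)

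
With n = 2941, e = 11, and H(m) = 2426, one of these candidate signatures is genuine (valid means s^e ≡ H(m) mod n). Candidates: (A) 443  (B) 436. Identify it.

B

Candidate A: Squares mod 2941: 443^1≡443, 443^2≡2143, 443^4≡1548, 443^8≡2330; 11 = 8 + 2 + 1, so 443^11 ≡ 2330·2143·443 ≡ 1191 (mod 2941)
Candidate B: Squares mod 2941: 436^1≡436, 436^2≡1872, 436^4≡1653, 436^8≡220; 11 = 8 + 2 + 1, so 436^11 ≡ 220·1872·436 ≡ 2426 (mod 2941)
  → matches H(m) = 2426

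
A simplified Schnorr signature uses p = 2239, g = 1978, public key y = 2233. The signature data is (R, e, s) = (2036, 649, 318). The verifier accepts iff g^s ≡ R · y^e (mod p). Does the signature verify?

does not verify

g^s mod p:
1978^2 = 3912484 ≡ 951
1978^4 ≡ 951^2 = 904401 ≡ 2084
1978^8 ≡ 2084^2 = 4343056 ≡ 1635
1978^16 ≡ 1635^2 = 2673225 ≡ 2098
1978^32 ≡ 2098^2 = 4401604 ≡ 1969
1978^64 ≡ 1969^2 = 3876961 ≡ 1252
1978^128 ≡ 1252^2 = 1567504 ≡ 204
1978^256 ≡ 204^2 = 41616 ≡ 1314
318 = 256 + 32 + 16 + 8 + 4 + 2, so 1978^318 ≡ 1314·1969·2098·1635·2084·951 ≡ 1518 (mod 2239)
R · y^e mod p:
2233^2 = 4986289 ≡ 36
2233^4 ≡ 36^2 = 1296
2233^8 ≡ 1296^2 = 1679616 ≡ 366
2233^16 ≡ 366^2 = 133956 ≡ 1855
2233^32 ≡ 1855^2 = 3441025 ≡ 1921
2233^64 ≡ 1921^2 = 3690241 ≡ 369
2233^128 ≡ 369^2 = 136161 ≡ 1821
2233^256 ≡ 1821^2 = 3316041 ≡ 82
2233^512 ≡ 82^2 = 6724 ≡ 7
649 = 512 + 128 + 8 + 1, so 2233^649 ≡ 7·1821·366·2233 ≡ 1805 (mod 2239)
2036·1805 = 3674980 ≡ 781 (mod 2239)
1518 ≠ 781; the check fails.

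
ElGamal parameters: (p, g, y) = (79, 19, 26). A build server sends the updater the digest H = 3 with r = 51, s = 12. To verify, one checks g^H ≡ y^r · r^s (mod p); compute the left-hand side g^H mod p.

65

19^2 = 361 ≡ 45
3 = 2 + 1, so 19^3 ≡ 45·19 ≡ 65 (mod 79)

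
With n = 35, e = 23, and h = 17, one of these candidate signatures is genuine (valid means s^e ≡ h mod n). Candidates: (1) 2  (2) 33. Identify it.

Candidate 1: 2^2 = 4; 2^4 ≡ 4^2 = 16; 2^8 ≡ 16^2 = 256 ≡ 11; 2^16 ≡ 11^2 = 121 ≡ 16; 23 = 16 + 4 + 2 + 1, so 2^23 ≡ 16·16·4·2 ≡ 18 (mod 35)
Candidate 2: 33^2 = 1089 ≡ 4; 33^4 ≡ 4^2 = 16; 33^8 ≡ 16^2 = 256 ≡ 11; 33^16 ≡ 11^2 = 121 ≡ 16; 23 = 16 + 4 + 2 + 1, so 33^23 ≡ 16·16·4·33 ≡ 17 (mod 35)
  → matches h = 17

2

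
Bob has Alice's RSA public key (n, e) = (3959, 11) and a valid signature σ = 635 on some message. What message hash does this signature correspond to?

1585

σ^2 ≡ 635^2 = 403225 ≡ 3366
σ^4 ≡ 3366^2 = 11329956 ≡ 3257
σ^8 ≡ 3257^2 = 10608049 ≡ 1888
11 = 8 + 2 + 1, so σ^11 ≡ 1888·3366·635 ≡ 1585 (mod 3959)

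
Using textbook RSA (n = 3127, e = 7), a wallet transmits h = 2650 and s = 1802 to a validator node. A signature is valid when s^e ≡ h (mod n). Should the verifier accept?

accept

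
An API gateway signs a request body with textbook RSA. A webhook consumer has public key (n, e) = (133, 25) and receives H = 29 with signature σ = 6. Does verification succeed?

fails

σ^2 ≡ 6^2 = 36
σ^4 ≡ 36^2 = 1296 ≡ 99
σ^8 ≡ 99^2 = 9801 ≡ 92
σ^16 ≡ 92^2 = 8464 ≡ 85
25 = 16 + 8 + 1, so σ^25 ≡ 85·92·6 ≡ 104 (mod 133)
The recovered value 104 does not match the digest 29.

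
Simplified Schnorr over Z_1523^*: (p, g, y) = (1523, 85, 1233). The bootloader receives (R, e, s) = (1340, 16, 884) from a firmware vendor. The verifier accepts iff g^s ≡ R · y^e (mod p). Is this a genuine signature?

genuine

g^s mod p:
Squares mod 1523: 85^1≡85, 85^2≡1133, 85^4≡1323, 85^8≡402, 85^16≡166, 85^32≡142, 85^64≡365, 85^128≡724, 85^256≡264, 85^512≡1161
884 = 512 + 256 + 64 + 32 + 16 + 4, so 85^884 ≡ 1161·264·365·142·166·1323 ≡ 626 (mod 1523)
R · y^e mod p:
Squares mod 1523: 1233^1≡1233, 1233^2≡335, 1233^4≡1046, 1233^8≡602, 1233^16≡1453
1233^16 ≡ 1453 (mod 1523)
1340·1453 = 1947020 ≡ 626 (mod 1523)
626 ≡ 626 (mod 1523); signature holds.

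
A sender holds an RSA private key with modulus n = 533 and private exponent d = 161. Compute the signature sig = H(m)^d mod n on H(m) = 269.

Squares mod 533: (H(m))^1≡269, (H(m))^2≡406, (H(m))^4≡139, (H(m))^8≡133, (H(m))^16≡100, (H(m))^32≡406, (H(m))^64≡139, (H(m))^128≡133
161 = 128 + 32 + 1, so (H(m))^161 ≡ 133·406·269 ≡ 146 (mod 533)

146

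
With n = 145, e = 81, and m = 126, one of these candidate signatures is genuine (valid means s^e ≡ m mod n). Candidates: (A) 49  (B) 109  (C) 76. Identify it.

Candidate A: Squares mod 145: 49^1≡49, 49^2≡81, 49^4≡36, 49^8≡136, 49^16≡81, 49^32≡36, 49^64≡136; 81 = 64 + 16 + 1, so 49^81 ≡ 136·81·49 ≡ 94 (mod 145)
Candidate B: Squares mod 145: 109^1≡109, 109^2≡136, 109^4≡81, 109^8≡36, 109^16≡136, 109^32≡81, 109^64≡36; 81 = 64 + 16 + 1, so 109^81 ≡ 36·136·109 ≡ 64 (mod 145)
Candidate C: Squares mod 145: 76^1≡76, 76^2≡121, 76^4≡141, 76^8≡16, 76^16≡111, 76^32≡141, 76^64≡16; 81 = 64 + 16 + 1, so 76^81 ≡ 16·111·76 ≡ 126 (mod 145)
  → matches m = 126

C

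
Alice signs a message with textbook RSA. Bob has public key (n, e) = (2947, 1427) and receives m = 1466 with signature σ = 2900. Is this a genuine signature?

forged

σ^2 ≡ 2900^2 = 8410000 ≡ 2209
σ^4 ≡ 2209^2 = 4879681 ≡ 2396
σ^8 ≡ 2396^2 = 5740816 ≡ 60
σ^16 ≡ 60^2 = 3600 ≡ 653
σ^32 ≡ 653^2 = 426409 ≡ 2041
σ^64 ≡ 2041^2 = 4165681 ≡ 1570
σ^128 ≡ 1570^2 = 2464900 ≡ 1208
σ^256 ≡ 1208^2 = 1459264 ≡ 499
σ^512 ≡ 499^2 = 249001 ≡ 1453
σ^1024 ≡ 1453^2 = 2111209 ≡ 1157
1427 = 1024 + 256 + 128 + 16 + 2 + 1, so σ^1427 ≡ 1157·499·1208·653·2209·2900 ≡ 1481 (mod 2947)
The recovered value 1481 does not match the digest 1466.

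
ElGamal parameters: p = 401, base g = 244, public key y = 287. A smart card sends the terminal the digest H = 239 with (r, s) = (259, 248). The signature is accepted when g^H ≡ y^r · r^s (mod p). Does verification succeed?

fails

Left side g^H mod p:
244^2 = 59536 ≡ 188
244^4 ≡ 188^2 = 35344 ≡ 56
244^8 ≡ 56^2 = 3136 ≡ 329
244^16 ≡ 329^2 = 108241 ≡ 372
244^32 ≡ 372^2 = 138384 ≡ 39
244^64 ≡ 39^2 = 1521 ≡ 318
244^128 ≡ 318^2 = 101124 ≡ 72
239 = 128 + 64 + 32 + 8 + 4 + 2 + 1, so 244^239 ≡ 72·318·39·329·56·188·244 ≡ 189 (mod 401)
Right side y^r · r^s mod p:
287^2 = 82369 ≡ 164
287^4 ≡ 164^2 = 26896 ≡ 29
287^8 ≡ 29^2 = 841 ≡ 39
287^16 ≡ 39^2 = 1521 ≡ 318
287^32 ≡ 318^2 = 101124 ≡ 72
287^64 ≡ 72^2 = 5184 ≡ 372
287^128 ≡ 372^2 = 138384 ≡ 39
287^256 ≡ 39^2 = 1521 ≡ 318
259 = 256 + 2 + 1, so 287^259 ≡ 318·164·287 ≡ 299 (mod 401)
259^2 = 67081 ≡ 114
259^4 ≡ 114^2 = 12996 ≡ 164
259^8 ≡ 164^2 = 26896 ≡ 29
259^16 ≡ 29^2 = 841 ≡ 39
259^32 ≡ 39^2 = 1521 ≡ 318
259^64 ≡ 318^2 = 101124 ≡ 72
259^128 ≡ 72^2 = 5184 ≡ 372
248 = 128 + 64 + 32 + 16 + 8, so 259^248 ≡ 372·72·318·39·29 ≡ 29 (mod 401)
299·29 = 8671 ≡ 250 (mod 401)
189 ≠ 250, so verification fails.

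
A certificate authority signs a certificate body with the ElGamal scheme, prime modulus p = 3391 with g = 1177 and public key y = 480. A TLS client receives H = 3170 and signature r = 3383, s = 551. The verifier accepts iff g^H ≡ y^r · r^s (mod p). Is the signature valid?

valid

Left side g^H mod p:
1177^2 = 1385329 ≡ 1801
1177^4 ≡ 1801^2 = 3243601 ≡ 1805
1177^8 ≡ 1805^2 = 3258025 ≡ 2665
1177^16 ≡ 2665^2 = 7102225 ≡ 1471
1177^32 ≡ 1471^2 = 2163841 ≡ 383
1177^64 ≡ 383^2 = 146689 ≡ 876
1177^128 ≡ 876^2 = 767376 ≡ 1010
1177^256 ≡ 1010^2 = 1020100 ≡ 2800
1177^512 ≡ 2800^2 = 7840000 ≡ 8
1177^1024 ≡ 8^2 = 64
1177^2048 ≡ 64^2 = 4096 ≡ 705
3170 = 2048 + 1024 + 64 + 32 + 2, so 1177^3170 ≡ 705·64·876·383·1801 ≡ 2227 (mod 3391)
Right side y^r · r^s mod p:
480^2 = 230400 ≡ 3203
480^4 ≡ 3203^2 = 10259209 ≡ 1434
480^8 ≡ 1434^2 = 2056356 ≡ 1410
480^16 ≡ 1410^2 = 1988100 ≡ 974
480^32 ≡ 974^2 = 948676 ≡ 2587
480^64 ≡ 2587^2 = 6692569 ≡ 2126
480^128 ≡ 2126^2 = 4519876 ≡ 3064
480^256 ≡ 3064^2 = 9388096 ≡ 1808
480^512 ≡ 1808^2 = 3268864 ≡ 3331
480^1024 ≡ 3331^2 = 11095561 ≡ 209
480^2048 ≡ 209^2 = 43681 ≡ 2989
3383 = 2048 + 1024 + 256 + 32 + 16 + 4 + 2 + 1, so 480^3383 ≡ 2989·209·1808·2587·974·1434·3203·480 ≡ 2742 (mod 3391)
3383^2 = 11444689 ≡ 64
3383^4 ≡ 64^2 = 4096 ≡ 705
3383^8 ≡ 705^2 = 497025 ≡ 1939
3383^16 ≡ 1939^2 = 3759721 ≡ 2493
3383^32 ≡ 2493^2 = 6215049 ≡ 2737
3383^64 ≡ 2737^2 = 7491169 ≡ 450
3383^128 ≡ 450^2 = 202500 ≡ 2431
3383^256 ≡ 2431^2 = 5909761 ≡ 2639
3383^512 ≡ 2639^2 = 6964321 ≡ 2598
551 = 512 + 32 + 4 + 2 + 1, so 3383^551 ≡ 2598·2737·705·64·3383 ≡ 2515 (mod 3391)
2742·2515 = 6896130 ≡ 2227 (mod 3391)
2227 ≡ 2227 (mod 3391), so the signature is genuine.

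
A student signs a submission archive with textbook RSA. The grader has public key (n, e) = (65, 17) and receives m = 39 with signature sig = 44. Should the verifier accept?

reject

sig^2 ≡ 44^2 = 1936 ≡ 51
sig^4 ≡ 51^2 = 2601 ≡ 1
sig^8 ≡ 1^2 = 1
sig^16 ≡ 1^2 = 1
17 = 16 + 1, so sig^17 ≡ 1·44 ≡ 44 (mod 65)
The recovered value 44 does not match the digest 39.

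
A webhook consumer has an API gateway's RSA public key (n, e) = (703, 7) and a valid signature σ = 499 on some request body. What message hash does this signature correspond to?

605

σ^7 mod 703 = 605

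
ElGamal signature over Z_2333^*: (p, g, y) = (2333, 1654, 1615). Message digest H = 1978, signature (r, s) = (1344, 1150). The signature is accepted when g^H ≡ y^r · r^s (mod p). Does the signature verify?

verifies

Left side g^H mod p:
1654^2 = 2735716 ≡ 1440
1654^4 ≡ 1440^2 = 2073600 ≡ 1896
1654^8 ≡ 1896^2 = 3594816 ≡ 1996
1654^16 ≡ 1996^2 = 3984016 ≡ 1585
1654^32 ≡ 1585^2 = 2512225 ≡ 1917
1654^64 ≡ 1917^2 = 3674889 ≡ 414
1654^128 ≡ 414^2 = 171396 ≡ 1087
1654^256 ≡ 1087^2 = 1181569 ≡ 1071
1654^512 ≡ 1071^2 = 1147041 ≡ 1538
1654^1024 ≡ 1538^2 = 2365444 ≡ 2115
1978 = 1024 + 512 + 256 + 128 + 32 + 16 + 8 + 2, so 1654^1978 ≡ 2115·1538·1071·1087·1917·1585·1996·1440 ≡ 57 (mod 2333)
Right side y^r · r^s mod p:
1615^2 = 2608225 ≡ 2264
1615^4 ≡ 2264^2 = 5125696 ≡ 95
1615^8 ≡ 95^2 = 9025 ≡ 2026
1615^16 ≡ 2026^2 = 4104676 ≡ 929
1615^32 ≡ 929^2 = 863041 ≡ 2164
1615^64 ≡ 2164^2 = 4682896 ≡ 565
1615^128 ≡ 565^2 = 319225 ≡ 1937
1615^256 ≡ 1937^2 = 3751969 ≡ 505
1615^512 ≡ 505^2 = 255025 ≡ 728
1615^1024 ≡ 728^2 = 529984 ≡ 393
1344 = 1024 + 256 + 64, so 1615^1344 ≡ 393·505·565 ≡ 1746 (mod 2333)
1344^2 = 1806336 ≡ 594
1344^4 ≡ 594^2 = 352836 ≡ 553
1344^8 ≡ 553^2 = 305809 ≡ 186
1344^16 ≡ 186^2 = 34596 ≡ 1934
1344^32 ≡ 1934^2 = 3740356 ≡ 557
1344^64 ≡ 557^2 = 310249 ≡ 2293
1344^128 ≡ 2293^2 = 5257849 ≡ 1600
1344^256 ≡ 1600^2 = 2560000 ≡ 699
1344^512 ≡ 699^2 = 488601 ≡ 1004
1344^1024 ≡ 1004^2 = 1008016 ≡ 160
1150 = 1024 + 64 + 32 + 16 + 8 + 4 + 2, so 1344^1150 ≡ 160·2293·557·1934·186·553·594 ≡ 918 (mod 2333)
1746·918 = 1602828 ≡ 57 (mod 2333)
57 ≡ 57 (mod 2333), so the signature is genuine.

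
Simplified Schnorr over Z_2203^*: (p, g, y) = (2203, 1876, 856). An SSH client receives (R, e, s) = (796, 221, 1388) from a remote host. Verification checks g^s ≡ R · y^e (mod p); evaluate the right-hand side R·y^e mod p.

1613

856^2 = 732736 ≡ 1340
856^4 ≡ 1340^2 = 1795600 ≡ 155
856^8 ≡ 155^2 = 24025 ≡ 1995
856^16 ≡ 1995^2 = 3980025 ≡ 1407
856^32 ≡ 1407^2 = 1979649 ≡ 1355
856^64 ≡ 1355^2 = 1836025 ≡ 926
856^128 ≡ 926^2 = 857476 ≡ 509
221 = 128 + 64 + 16 + 8 + 4 + 1, so 856^221 ≡ 509·926·1407·1995·155·856 ≡ 824 (mod 2203)
R · y^e ≡ 796·824 = 655904 ≡ 1613 (mod 2203)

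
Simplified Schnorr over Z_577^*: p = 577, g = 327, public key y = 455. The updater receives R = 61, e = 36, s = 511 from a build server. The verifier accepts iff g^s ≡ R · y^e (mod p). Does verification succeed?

passes

g^s mod p:
327^511 mod 577 = 532
R · y^e mod p:
455^36 mod 577 = 406
61·406 = 24766 ≡ 532 (mod 577)
532 ≡ 532 (mod 577); signature holds.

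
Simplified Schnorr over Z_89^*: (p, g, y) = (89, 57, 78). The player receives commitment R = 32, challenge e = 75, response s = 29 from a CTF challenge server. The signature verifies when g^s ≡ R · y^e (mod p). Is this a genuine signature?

g^s mod p:
57^29 mod 89 = 85
R · y^e mod p:
78^75 mod 89 = 64
32·64 = 2048 ≡ 1 (mod 89)
85 ≠ 1; the check fails.

forged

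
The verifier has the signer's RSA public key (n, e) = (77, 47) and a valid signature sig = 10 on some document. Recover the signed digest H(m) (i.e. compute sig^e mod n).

54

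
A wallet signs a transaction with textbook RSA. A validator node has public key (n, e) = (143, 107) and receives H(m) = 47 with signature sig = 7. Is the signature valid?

invalid

sig^2 ≡ 7^2 = 49
sig^4 ≡ 49^2 = 2401 ≡ 113
sig^8 ≡ 113^2 = 12769 ≡ 42
sig^16 ≡ 42^2 = 1764 ≡ 48
sig^32 ≡ 48^2 = 2304 ≡ 16
sig^64 ≡ 16^2 = 256 ≡ 113
107 = 64 + 32 + 8 + 2 + 1, so sig^107 ≡ 113·16·42·49·7 ≡ 28 (mod 143)
28 ≠ 47, so verification fails.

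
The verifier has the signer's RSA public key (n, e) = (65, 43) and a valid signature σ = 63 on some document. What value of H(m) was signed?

2

σ^2 ≡ 63^2 = 3969 ≡ 4
σ^4 ≡ 4^2 = 16
σ^8 ≡ 16^2 = 256 ≡ 61
σ^16 ≡ 61^2 = 3721 ≡ 16
σ^32 ≡ 16^2 = 256 ≡ 61
43 = 32 + 8 + 2 + 1, so σ^43 ≡ 61·61·4·63 ≡ 2 (mod 65)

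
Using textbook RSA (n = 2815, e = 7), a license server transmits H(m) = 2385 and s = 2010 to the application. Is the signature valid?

s^2 ≡ 2010^2 = 4040100 ≡ 575
s^4 ≡ 575^2 = 330625 ≡ 1270
7 = 4 + 2 + 1, so s^7 ≡ 1270·575·2010 ≡ 2385 (mod 2815)
s^7 mod 2815 = 2385 matches H(m).

valid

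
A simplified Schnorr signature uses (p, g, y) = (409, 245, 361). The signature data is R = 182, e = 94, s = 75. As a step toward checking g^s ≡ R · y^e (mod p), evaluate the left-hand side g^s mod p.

369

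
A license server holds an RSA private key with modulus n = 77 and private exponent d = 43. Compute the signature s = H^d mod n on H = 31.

Squares mod 77: H^1≡31, H^2≡37, H^4≡60, H^8≡58, H^16≡53, H^32≡37
43 = 32 + 8 + 2 + 1, so H^43 ≡ 37·58·37·31 ≡ 3 (mod 77)

3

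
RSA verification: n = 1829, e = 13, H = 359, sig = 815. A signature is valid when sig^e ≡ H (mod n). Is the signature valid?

valid

sig^2 ≡ 815^2 = 664225 ≡ 298
sig^4 ≡ 298^2 = 88804 ≡ 1012
sig^8 ≡ 1012^2 = 1024144 ≡ 1733
13 = 8 + 4 + 1, so sig^13 ≡ 1733·1012·815 ≡ 359 (mod 1829)
sig^13 mod 1829 = 359 matches H.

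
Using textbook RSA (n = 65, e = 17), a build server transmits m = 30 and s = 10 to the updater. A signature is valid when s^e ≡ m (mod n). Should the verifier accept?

accept

s^2 ≡ 10^2 = 100 ≡ 35
s^4 ≡ 35^2 = 1225 ≡ 55
s^8 ≡ 55^2 = 3025 ≡ 35
s^16 ≡ 35^2 = 1225 ≡ 55
17 = 16 + 1, so s^17 ≡ 55·10 ≡ 30 (mod 65)
s^17 mod 65 = 30 matches m.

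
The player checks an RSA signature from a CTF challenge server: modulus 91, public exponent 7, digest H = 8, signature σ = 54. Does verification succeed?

Squares mod 91: σ^1≡54, σ^2≡4, σ^4≡16
7 = 4 + 2 + 1, so σ^7 ≡ 16·4·54 ≡ 89 (mod 91)
89 ≠ 8, so verification fails.

fails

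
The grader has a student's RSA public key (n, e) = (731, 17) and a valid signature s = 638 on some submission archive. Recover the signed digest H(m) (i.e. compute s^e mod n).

264

s^2 ≡ 638^2 = 407044 ≡ 608
s^4 ≡ 608^2 = 369664 ≡ 509
s^8 ≡ 509^2 = 259081 ≡ 307
s^16 ≡ 307^2 = 94249 ≡ 681
17 = 16 + 1, so s^17 ≡ 681·638 ≡ 264 (mod 731)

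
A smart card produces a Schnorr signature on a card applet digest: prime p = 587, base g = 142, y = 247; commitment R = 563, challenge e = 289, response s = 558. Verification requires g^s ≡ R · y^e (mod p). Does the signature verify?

does not verify

g^s mod p:
142^2 = 20164 ≡ 206
142^4 ≡ 206^2 = 42436 ≡ 172
142^8 ≡ 172^2 = 29584 ≡ 234
142^16 ≡ 234^2 = 54756 ≡ 165
142^32 ≡ 165^2 = 27225 ≡ 223
142^64 ≡ 223^2 = 49729 ≡ 421
142^128 ≡ 421^2 = 177241 ≡ 554
142^256 ≡ 554^2 = 306916 ≡ 502
142^512 ≡ 502^2 = 252004 ≡ 181
558 = 512 + 32 + 8 + 4 + 2, so 142^558 ≡ 181·223·234·172·206 ≡ 264 (mod 587)
R · y^e mod p:
247^2 = 61009 ≡ 548
247^4 ≡ 548^2 = 300304 ≡ 347
247^8 ≡ 347^2 = 120409 ≡ 74
247^16 ≡ 74^2 = 5476 ≡ 193
247^32 ≡ 193^2 = 37249 ≡ 268
247^64 ≡ 268^2 = 71824 ≡ 210
247^128 ≡ 210^2 = 44100 ≡ 75
247^256 ≡ 75^2 = 5625 ≡ 342
289 = 256 + 32 + 1, so 247^289 ≡ 342·268·247 ≡ 203 (mod 587)
563·203 = 114289 ≡ 411 (mod 587)
264 ≠ 411; the check fails.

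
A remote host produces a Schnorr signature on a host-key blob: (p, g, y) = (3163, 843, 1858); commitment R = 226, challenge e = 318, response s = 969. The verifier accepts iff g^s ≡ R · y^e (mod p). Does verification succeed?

passes

g^s mod p:
Squares mod 3163: 843^1≡843, 843^2≡2137, 843^4≡2560, 843^8≡3027, 843^16≡2681, 843^32≡1425, 843^64≡3142, 843^128≡441, 843^256≡1538, 843^512≡2683
969 = 512 + 256 + 128 + 64 + 8 + 1, so 843^969 ≡ 2683·1538·441·3142·3027·843 ≡ 2703 (mod 3163)
R · y^e mod p:
Squares mod 3163: 1858^1≡1858, 1858^2≡1331, 1858^4≡281, 1858^8≡3049, 1858^16≡344, 1858^32≡1305, 1858^64≡1331, 1858^128≡281, 1858^256≡3049
318 = 256 + 32 + 16 + 8 + 4 + 2, so 1858^318 ≡ 3049·1305·344·3049·281·1331 ≡ 3049 (mod 3163)
226·3049 = 689074 ≡ 2703 (mod 3163)
2703 ≡ 2703 (mod 3163); signature holds.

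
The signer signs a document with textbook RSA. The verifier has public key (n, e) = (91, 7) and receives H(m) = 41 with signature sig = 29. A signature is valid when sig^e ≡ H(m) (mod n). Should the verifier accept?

reject

sig^2 ≡ 29^2 = 841 ≡ 22
sig^4 ≡ 22^2 = 484 ≡ 29
7 = 4 + 2 + 1, so sig^7 ≡ 29·22·29 ≡ 29 (mod 91)
sig^7 mod 91 = 29, but H(m) = 41.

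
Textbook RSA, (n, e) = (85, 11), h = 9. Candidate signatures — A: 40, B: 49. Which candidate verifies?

B

Candidate A: 40^2 = 1600 ≡ 70; 40^4 ≡ 70^2 = 4900 ≡ 55; 40^8 ≡ 55^2 = 3025 ≡ 50; 11 = 8 + 2 + 1, so 40^11 ≡ 50·70·40 ≡ 5 (mod 85)
Candidate B: 49^2 = 2401 ≡ 21; 49^4 ≡ 21^2 = 441 ≡ 16; 49^8 ≡ 16^2 = 256 ≡ 1; 11 = 8 + 2 + 1, so 49^11 ≡ 1·21·49 ≡ 9 (mod 85)
  → matches h = 9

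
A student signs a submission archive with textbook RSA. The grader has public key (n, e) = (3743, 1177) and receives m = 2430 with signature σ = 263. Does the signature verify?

σ^2 ≡ 263^2 = 69169 ≡ 1795
σ^4 ≡ 1795^2 = 3222025 ≡ 3045
σ^8 ≡ 3045^2 = 9272025 ≡ 614
σ^16 ≡ 614^2 = 376996 ≡ 2696
σ^32 ≡ 2696^2 = 7268416 ≡ 3253
σ^64 ≡ 3253^2 = 10582009 ≡ 548
σ^128 ≡ 548^2 = 300304 ≡ 864
σ^256 ≡ 864^2 = 746496 ≡ 1639
σ^512 ≡ 1639^2 = 2686321 ≡ 2590
σ^1024 ≡ 2590^2 = 6708100 ≡ 644
1177 = 1024 + 128 + 16 + 8 + 1, so σ^1177 ≡ 644·864·2696·614·263 ≡ 2430 (mod 3743)
Since 2430 equals the digest 2430, verification succeeds.

verifies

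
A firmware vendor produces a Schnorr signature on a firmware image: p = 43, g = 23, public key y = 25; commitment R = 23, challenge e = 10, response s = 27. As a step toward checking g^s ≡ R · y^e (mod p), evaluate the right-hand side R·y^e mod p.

Squares mod 43: 25^1≡25, 25^2≡23, 25^4≡13, 25^8≡40
10 = 8 + 2, so 25^10 ≡ 40·23 ≡ 17 (mod 43)
R · y^e ≡ 23·17 = 391 ≡ 4 (mod 43)

4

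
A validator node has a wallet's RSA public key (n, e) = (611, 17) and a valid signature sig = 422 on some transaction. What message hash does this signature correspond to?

93

sig^2 ≡ 422^2 = 178084 ≡ 283
sig^4 ≡ 283^2 = 80089 ≡ 48
sig^8 ≡ 48^2 = 2304 ≡ 471
sig^16 ≡ 471^2 = 221841 ≡ 48
17 = 16 + 1, so sig^17 ≡ 48·422 ≡ 93 (mod 611)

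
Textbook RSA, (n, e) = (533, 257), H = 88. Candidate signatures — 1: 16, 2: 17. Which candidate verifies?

2

Candidate 1: 16^2 = 256; 16^4 ≡ 256^2 = 65536 ≡ 510; 16^8 ≡ 510^2 = 260100 ≡ 529; 16^16 ≡ 529^2 = 279841 ≡ 16; 16^32 ≡ 16^2 = 256; 16^64 ≡ 256^2 = 65536 ≡ 510; 16^128 ≡ 510^2 = 260100 ≡ 529; 16^256 ≡ 529^2 = 279841 ≡ 16; 257 = 256 + 1, so 16^257 ≡ 16·16 ≡ 256 (mod 533)
Candidate 2: 17^2 = 289; 17^4 ≡ 289^2 = 83521 ≡ 373; 17^8 ≡ 373^2 = 139129 ≡ 16; 17^16 ≡ 16^2 = 256; 17^32 ≡ 256^2 = 65536 ≡ 510; 17^64 ≡ 510^2 = 260100 ≡ 529; 17^128 ≡ 529^2 = 279841 ≡ 16; 17^256 ≡ 16^2 = 256; 257 = 256 + 1, so 17^257 ≡ 256·17 ≡ 88 (mod 533)
  → matches H = 88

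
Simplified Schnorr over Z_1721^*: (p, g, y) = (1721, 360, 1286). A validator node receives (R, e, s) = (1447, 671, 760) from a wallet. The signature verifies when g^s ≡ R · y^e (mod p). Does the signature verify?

does not verify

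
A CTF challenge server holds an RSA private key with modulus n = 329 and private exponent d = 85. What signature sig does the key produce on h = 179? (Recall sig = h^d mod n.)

Squares mod 329: h^1≡179, h^2≡128, h^4≡263, h^8≡79, h^16≡319, h^32≡100, h^64≡130
85 = 64 + 16 + 4 + 1, so h^85 ≡ 130·319·263·179 ≡ 151 (mod 329)

151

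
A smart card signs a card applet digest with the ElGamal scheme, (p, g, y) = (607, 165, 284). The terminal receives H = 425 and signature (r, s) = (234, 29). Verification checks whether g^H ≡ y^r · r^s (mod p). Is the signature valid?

Left side g^H mod p:
165^425 mod 607 = 25
Right side y^r · r^s mod p:
284^234 mod 607 = 515
234^29 mod 607 = 375
515·375 = 193125 ≡ 99 (mod 607)
25 ≠ 99, so verification fails.

invalid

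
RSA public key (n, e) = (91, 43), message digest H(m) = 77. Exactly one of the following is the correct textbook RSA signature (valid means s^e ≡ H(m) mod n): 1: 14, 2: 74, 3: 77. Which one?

3

Candidate 1: Squares mod 91: 14^1≡14, 14^2≡14, 14^4≡14, 14^8≡14, 14^16≡14, 14^32≡14; 43 = 32 + 8 + 2 + 1, so 14^43 ≡ 14·14·14·14 ≡ 14 (mod 91)
Candidate 2: Squares mod 91: 74^1≡74, 74^2≡16, 74^4≡74, 74^8≡16, 74^16≡74, 74^32≡16; 43 = 32 + 8 + 2 + 1, so 74^43 ≡ 16·16·16·74 ≡ 74 (mod 91)
Candidate 3: Squares mod 91: 77^1≡77, 77^2≡14, 77^4≡14, 77^8≡14, 77^16≡14, 77^32≡14; 43 = 32 + 8 + 2 + 1, so 77^43 ≡ 14·14·14·77 ≡ 77 (mod 91)
  → matches H(m) = 77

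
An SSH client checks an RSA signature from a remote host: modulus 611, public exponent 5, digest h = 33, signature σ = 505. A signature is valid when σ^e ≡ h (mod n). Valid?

σ^2 ≡ 505^2 = 255025 ≡ 238
σ^4 ≡ 238^2 = 56644 ≡ 432
5 = 4 + 1, so σ^5 ≡ 432·505 ≡ 33 (mod 611)
σ^5 mod 611 = 33 matches h.

yes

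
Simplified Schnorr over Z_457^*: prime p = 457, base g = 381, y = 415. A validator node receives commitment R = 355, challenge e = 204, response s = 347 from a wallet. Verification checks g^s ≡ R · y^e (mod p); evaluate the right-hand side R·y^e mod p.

Squares mod 457: 415^1≡415, 415^2≡393, 415^4≡440, 415^8≡289, 415^16≡347, 415^32≡218, 415^64≡453, 415^128≡16
204 = 128 + 64 + 8 + 4, so 415^204 ≡ 16·453·289·440 ≡ 16 (mod 457)
R · y^e ≡ 355·16 = 5680 ≡ 196 (mod 457)

196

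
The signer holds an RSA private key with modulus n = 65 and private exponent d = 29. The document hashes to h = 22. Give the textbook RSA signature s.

42

h^2 ≡ 22^2 = 484 ≡ 29
h^4 ≡ 29^2 = 841 ≡ 61
h^8 ≡ 61^2 = 3721 ≡ 16
h^16 ≡ 16^2 = 256 ≡ 61
29 = 16 + 8 + 4 + 1, so h^29 ≡ 61·16·61·22 ≡ 42 (mod 65)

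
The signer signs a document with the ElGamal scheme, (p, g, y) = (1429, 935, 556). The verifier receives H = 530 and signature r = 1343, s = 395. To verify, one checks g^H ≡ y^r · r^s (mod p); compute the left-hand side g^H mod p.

1304

935^530 mod 1429 = 1304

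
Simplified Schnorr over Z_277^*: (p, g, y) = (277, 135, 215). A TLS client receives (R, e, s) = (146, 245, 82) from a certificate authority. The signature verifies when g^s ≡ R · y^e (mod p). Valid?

yes

g^s mod p:
135^2 = 18225 ≡ 220
135^4 ≡ 220^2 = 48400 ≡ 202
135^8 ≡ 202^2 = 40804 ≡ 85
135^16 ≡ 85^2 = 7225 ≡ 23
135^32 ≡ 23^2 = 529 ≡ 252
135^64 ≡ 252^2 = 63504 ≡ 71
82 = 64 + 16 + 2, so 135^82 ≡ 71·23·220 ≡ 268 (mod 277)
R · y^e mod p:
215^2 = 46225 ≡ 243
215^4 ≡ 243^2 = 59049 ≡ 48
215^8 ≡ 48^2 = 2304 ≡ 88
215^16 ≡ 88^2 = 7744 ≡ 265
215^32 ≡ 265^2 = 70225 ≡ 144
215^64 ≡ 144^2 = 20736 ≡ 238
215^128 ≡ 238^2 = 56644 ≡ 136
245 = 128 + 64 + 32 + 16 + 4 + 1, so 215^245 ≡ 136·238·144·265·48·215 ≡ 165 (mod 277)
146·165 = 24090 ≡ 268 (mod 277)
268 ≡ 268 (mod 277); signature holds.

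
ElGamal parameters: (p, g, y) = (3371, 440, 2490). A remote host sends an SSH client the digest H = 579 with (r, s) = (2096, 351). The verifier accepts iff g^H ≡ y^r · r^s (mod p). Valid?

yes

Left side g^H mod p:
440^2 = 193600 ≡ 1453
440^4 ≡ 1453^2 = 2111209 ≡ 963
440^8 ≡ 963^2 = 927369 ≡ 344
440^16 ≡ 344^2 = 118336 ≡ 351
440^32 ≡ 351^2 = 123201 ≡ 1845
440^64 ≡ 1845^2 = 3404025 ≡ 2686
440^128 ≡ 2686^2 = 7214596 ≡ 656
440^256 ≡ 656^2 = 430336 ≡ 2219
440^512 ≡ 2219^2 = 4923961 ≡ 2301
579 = 512 + 64 + 2 + 1, so 440^579 ≡ 2301·2686·1453·440 ≡ 561 (mod 3371)
Right side y^r · r^s mod p:
2490^2 = 6200100 ≡ 831
2490^4 ≡ 831^2 = 690561 ≡ 2877
2490^8 ≡ 2877^2 = 8277129 ≡ 1324
2490^16 ≡ 1324^2 = 1752976 ≡ 56
2490^32 ≡ 56^2 = 3136
2490^64 ≡ 3136^2 = 9834496 ≡ 1289
2490^128 ≡ 1289^2 = 1661521 ≡ 2989
2490^256 ≡ 2989^2 = 8934121 ≡ 971
2490^512 ≡ 971^2 = 942841 ≡ 2332
2490^1024 ≡ 2332^2 = 5438224 ≡ 801
2490^2048 ≡ 801^2 = 641601 ≡ 1111
2096 = 2048 + 32 + 16, so 2490^2096 ≡ 1111·3136·56 ≡ 2638 (mod 3371)
2096^2 = 4393216 ≡ 803
2096^4 ≡ 803^2 = 644809 ≡ 948
2096^8 ≡ 948^2 = 898704 ≡ 2018
2096^16 ≡ 2018^2 = 4072324 ≡ 156
2096^32 ≡ 156^2 = 24336 ≡ 739
2096^64 ≡ 739^2 = 546121 ≡ 19
2096^128 ≡ 19^2 = 361
2096^256 ≡ 361^2 = 130321 ≡ 2223
351 = 256 + 64 + 16 + 8 + 4 + 2 + 1, so 2096^351 ≡ 2223·19·156·2018·948·803·2096 ≡ 988 (mod 3371)
2638·988 = 2606344 ≡ 561 (mod 3371)
561 ≡ 561 (mod 3371), so the signature is genuine.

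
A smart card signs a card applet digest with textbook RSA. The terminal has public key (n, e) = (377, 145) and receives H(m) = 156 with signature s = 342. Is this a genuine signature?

s^2 ≡ 342^2 = 116964 ≡ 94
s^4 ≡ 94^2 = 8836 ≡ 165
s^8 ≡ 165^2 = 27225 ≡ 81
s^16 ≡ 81^2 = 6561 ≡ 152
s^32 ≡ 152^2 = 23104 ≡ 107
s^64 ≡ 107^2 = 11449 ≡ 139
s^128 ≡ 139^2 = 19321 ≡ 94
145 = 128 + 16 + 1, so s^145 ≡ 94·152·342 ≡ 199 (mod 377)
s^145 mod 377 = 199, but H(m) = 156.

forged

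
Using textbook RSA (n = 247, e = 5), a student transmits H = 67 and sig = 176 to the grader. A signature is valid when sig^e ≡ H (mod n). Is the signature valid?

sig^2 ≡ 176^2 = 30976 ≡ 101
sig^4 ≡ 101^2 = 10201 ≡ 74
5 = 4 + 1, so sig^5 ≡ 74·176 ≡ 180 (mod 247)
180 ≠ 67, so verification fails.

invalid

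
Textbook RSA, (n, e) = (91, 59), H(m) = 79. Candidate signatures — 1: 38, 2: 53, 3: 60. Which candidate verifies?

Candidate 1: Squares mod 91: 38^1≡38, 38^2≡79, 38^4≡53, 38^8≡79, 38^16≡53, 38^32≡79; 59 = 32 + 16 + 8 + 2 + 1, so 38^59 ≡ 79·53·79·79·38 ≡ 12 (mod 91)
Candidate 2: Squares mod 91: 53^1≡53, 53^2≡79, 53^4≡53, 53^8≡79, 53^16≡53, 53^32≡79; 59 = 32 + 16 + 8 + 2 + 1, so 53^59 ≡ 79·53·79·79·53 ≡ 79 (mod 91)
  → matches H(m) = 79
Candidate 3: Squares mod 91: 60^1≡60, 60^2≡51, 60^4≡53, 60^8≡79, 60^16≡53, 60^32≡79; 59 = 32 + 16 + 8 + 2 + 1, so 60^59 ≡ 79·53·79·51·60 ≡ 44 (mod 91)

2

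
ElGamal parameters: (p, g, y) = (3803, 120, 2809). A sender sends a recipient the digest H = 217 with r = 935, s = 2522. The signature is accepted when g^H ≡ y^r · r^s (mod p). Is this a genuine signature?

genuine

Left side g^H mod p:
Squares mod 3803: 120^1≡120, 120^2≡2991, 120^4≡1425, 120^8≡3626, 120^16≡905, 120^32≡1380, 120^64≡2900, 120^128≡1567
217 = 128 + 64 + 16 + 8 + 1, so 120^217 ≡ 1567·2900·905·3626·120 ≡ 2819 (mod 3803)
Right side y^r · r^s mod p:
Squares mod 3803: 2809^1≡2809, 2809^2≡3059, 2809^4≡2101, 2809^8≡2721, 2809^16≡3203, 2809^32≡2518, 2809^64≡723, 2809^128≡1718, 2809^256≡396, 2809^512≡893
935 = 512 + 256 + 128 + 32 + 4 + 2 + 1, so 2809^935 ≡ 893·396·1718·2518·2101·3059·2809 ≡ 957 (mod 3803)
Squares mod 3803: 935^1≡935, 935^2≡3338, 935^4≡3257, 935^8≡1482, 935^16≡1993, 935^32≡1717, 935^64≡764, 935^128≡1837, 935^256≡1308, 935^512≡3317, 935^1024≡410, 935^2048≡768
2522 = 2048 + 256 + 128 + 64 + 16 + 8 + 2, so 935^2522 ≡ 768·1308·1837·764·1993·1482·3338 ≡ 1668 (mod 3803)
957·1668 = 1596276 ≡ 2819 (mod 3803)
2819 ≡ 2819 (mod 3803), so the signature is genuine.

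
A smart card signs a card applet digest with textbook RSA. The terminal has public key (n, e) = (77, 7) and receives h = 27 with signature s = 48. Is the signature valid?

Squares mod 77: s^1≡48, s^2≡71, s^4≡36
7 = 4 + 2 + 1, so s^7 ≡ 36·71·48 ≡ 27 (mod 77)
Since 27 equals the digest 27, verification succeeds.

valid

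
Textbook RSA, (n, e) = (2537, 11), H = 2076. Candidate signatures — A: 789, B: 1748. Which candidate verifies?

B

Candidate A: 789^11 mod 2537 = 461
Candidate B: 1748^11 mod 2537 = 2076
  → matches H = 2076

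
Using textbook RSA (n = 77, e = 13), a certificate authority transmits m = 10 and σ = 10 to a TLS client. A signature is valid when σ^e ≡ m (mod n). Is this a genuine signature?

σ^2 ≡ 10^2 = 100 ≡ 23
σ^4 ≡ 23^2 = 529 ≡ 67
σ^8 ≡ 67^2 = 4489 ≡ 23
13 = 8 + 4 + 1, so σ^13 ≡ 23·67·10 ≡ 10 (mod 77)
Since 10 equals the digest 10, verification succeeds.

genuine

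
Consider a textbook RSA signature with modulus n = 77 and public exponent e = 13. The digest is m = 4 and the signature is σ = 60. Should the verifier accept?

accept

σ^2 ≡ 60^2 = 3600 ≡ 58
σ^4 ≡ 58^2 = 3364 ≡ 53
σ^8 ≡ 53^2 = 2809 ≡ 37
13 = 8 + 4 + 1, so σ^13 ≡ 37·53·60 ≡ 4 (mod 77)
4 = m, so the signature checks out.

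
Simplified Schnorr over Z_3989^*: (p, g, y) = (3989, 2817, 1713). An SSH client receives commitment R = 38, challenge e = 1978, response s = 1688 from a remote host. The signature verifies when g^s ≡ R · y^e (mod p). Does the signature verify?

g^s mod p:
2817^2 = 7935489 ≡ 1368
2817^4 ≡ 1368^2 = 1871424 ≡ 583
2817^8 ≡ 583^2 = 339889 ≡ 824
2817^16 ≡ 824^2 = 678976 ≡ 846
2817^32 ≡ 846^2 = 715716 ≡ 1685
2817^64 ≡ 1685^2 = 2839225 ≡ 3046
2817^128 ≡ 3046^2 = 9278116 ≡ 3691
2817^256 ≡ 3691^2 = 13623481 ≡ 1046
2817^512 ≡ 1046^2 = 1094116 ≡ 1130
2817^1024 ≡ 1130^2 = 1276900 ≡ 420
1688 = 1024 + 512 + 128 + 16 + 8, so 2817^1688 ≡ 420·1130·3691·846·824 ≡ 3800 (mod 3989)
R · y^e mod p:
1713^2 = 2934369 ≡ 2454
1713^4 ≡ 2454^2 = 6022116 ≡ 2715
1713^8 ≡ 2715^2 = 7371225 ≡ 3542
1713^16 ≡ 3542^2 = 12545764 ≡ 359
1713^32 ≡ 359^2 = 128881 ≡ 1233
1713^64 ≡ 1233^2 = 1520289 ≡ 480
1713^128 ≡ 480^2 = 230400 ≡ 3027
1713^256 ≡ 3027^2 = 9162729 ≡ 3985
1713^512 ≡ 3985^2 = 15880225 ≡ 16
1713^1024 ≡ 16^2 = 256
1978 = 1024 + 512 + 256 + 128 + 32 + 16 + 8 + 2, so 1713^1978 ≡ 256·16·3985·3027·1233·359·3542·2454 ≡ 100 (mod 3989)
38·100 = 3800 ≡ 3800 (mod 3989)
3800 ≡ 3800 (mod 3989); signature holds.

verifies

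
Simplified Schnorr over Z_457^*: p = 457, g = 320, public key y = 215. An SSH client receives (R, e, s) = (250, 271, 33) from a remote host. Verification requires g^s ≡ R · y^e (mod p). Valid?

yes

g^s mod p:
320^33 mod 457 = 93
R · y^e mod p:
215^271 mod 457 = 185
250·185 = 46250 ≡ 93 (mod 457)
93 ≡ 93 (mod 457); signature holds.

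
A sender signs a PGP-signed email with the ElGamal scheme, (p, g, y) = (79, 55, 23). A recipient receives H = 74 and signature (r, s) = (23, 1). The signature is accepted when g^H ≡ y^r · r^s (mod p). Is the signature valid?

Left side g^H mod p:
Squares mod 79: 55^1≡55, 55^2≡23, 55^4≡55, 55^8≡23, 55^16≡55, 55^32≡23, 55^64≡55
74 = 64 + 8 + 2, so 55^74 ≡ 55·23·23 ≡ 23 (mod 79)
Right side y^r · r^s mod p:
Squares mod 79: 23^1≡23, 23^2≡55, 23^4≡23, 23^8≡55, 23^16≡23
23 = 16 + 4 + 2 + 1, so 23^23 ≡ 23·23·55·23 ≡ 55 (mod 79)
23^1 mod 79 = 23
55·23 = 1265 ≡ 1 (mod 79)
23 ≠ 1, so verification fails.

invalid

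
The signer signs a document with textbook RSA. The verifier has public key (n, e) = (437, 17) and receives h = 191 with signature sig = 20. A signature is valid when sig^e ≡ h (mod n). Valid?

yes

sig^17 mod 437 = 191
191 = h, so the signature checks out.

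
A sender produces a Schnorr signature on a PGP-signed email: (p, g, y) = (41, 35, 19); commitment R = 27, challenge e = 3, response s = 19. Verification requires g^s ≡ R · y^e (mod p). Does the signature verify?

g^s mod p:
Squares mod 41: 35^1≡35, 35^2≡36, 35^4≡25, 35^8≡10, 35^16≡18
19 = 16 + 2 + 1, so 35^19 ≡ 18·36·35 ≡ 7 (mod 41)
R · y^e mod p:
Squares mod 41: 19^1≡19, 19^2≡33
3 = 2 + 1, so 19^3 ≡ 33·19 ≡ 12 (mod 41)
27·12 = 324 ≡ 37 (mod 41)
7 ≠ 37; the check fails.

does not verify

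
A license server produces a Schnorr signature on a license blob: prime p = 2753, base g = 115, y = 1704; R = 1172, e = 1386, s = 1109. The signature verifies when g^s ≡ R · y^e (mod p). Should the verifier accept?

accept

g^s mod p:
115^2 = 13225 ≡ 2213
115^4 ≡ 2213^2 = 4897369 ≡ 2535
115^8 ≡ 2535^2 = 6426225 ≡ 723
115^16 ≡ 723^2 = 522729 ≡ 2412
115^32 ≡ 2412^2 = 5817744 ≡ 655
115^64 ≡ 655^2 = 429025 ≡ 2310
115^128 ≡ 2310^2 = 5336100 ≡ 786
115^256 ≡ 786^2 = 617796 ≡ 1124
115^512 ≡ 1124^2 = 1263376 ≡ 2502
115^1024 ≡ 2502^2 = 6260004 ≡ 2435
1109 = 1024 + 64 + 16 + 4 + 1, so 115^1109 ≡ 2435·2310·2412·2535·115 ≡ 1994 (mod 2753)
R · y^e mod p:
1704^2 = 2903616 ≡ 1954
1704^4 ≡ 1954^2 = 3818116 ≡ 2458
1704^8 ≡ 2458^2 = 6041764 ≡ 1682
1704^16 ≡ 1682^2 = 2829124 ≡ 1793
1704^32 ≡ 1793^2 = 3214849 ≡ 2098
1704^64 ≡ 2098^2 = 4401604 ≡ 2310
1704^128 ≡ 2310^2 = 5336100 ≡ 786
1704^256 ≡ 786^2 = 617796 ≡ 1124
1704^512 ≡ 1124^2 = 1263376 ≡ 2502
1704^1024 ≡ 2502^2 = 6260004 ≡ 2435
1386 = 1024 + 256 + 64 + 32 + 8 + 2, so 1704^1386 ≡ 2435·1124·2310·2098·1682·1954 ≡ 2299 (mod 2753)
1172·2299 = 2694428 ≡ 1994 (mod 2753)
1994 ≡ 1994 (mod 2753); signature holds.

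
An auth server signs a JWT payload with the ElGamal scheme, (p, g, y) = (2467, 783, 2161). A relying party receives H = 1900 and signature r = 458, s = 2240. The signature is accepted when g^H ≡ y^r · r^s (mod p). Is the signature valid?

valid

Left side g^H mod p:
783^2 = 613089 ≡ 1273
783^4 ≡ 1273^2 = 1620529 ≡ 2177
783^8 ≡ 2177^2 = 4739329 ≡ 222
783^16 ≡ 222^2 = 49284 ≡ 2411
783^32 ≡ 2411^2 = 5812921 ≡ 669
783^64 ≡ 669^2 = 447561 ≡ 1034
783^128 ≡ 1034^2 = 1069156 ≡ 945
783^256 ≡ 945^2 = 893025 ≡ 2438
783^512 ≡ 2438^2 = 5943844 ≡ 841
783^1024 ≡ 841^2 = 707281 ≡ 1719
1900 = 1024 + 512 + 256 + 64 + 32 + 8 + 4, so 783^1900 ≡ 1719·841·2438·1034·669·222·2177 ≡ 1359 (mod 2467)
Right side y^r · r^s mod p:
2161^2 = 4669921 ≡ 2357
2161^4 ≡ 2357^2 = 5555449 ≡ 2232
2161^8 ≡ 2232^2 = 4981824 ≡ 951
2161^16 ≡ 951^2 = 904401 ≡ 1479
2161^32 ≡ 1479^2 = 2187441 ≡ 1679
2161^64 ≡ 1679^2 = 2819041 ≡ 1727
2161^128 ≡ 1727^2 = 2982529 ≡ 2393
2161^256 ≡ 2393^2 = 5726449 ≡ 542
458 = 256 + 128 + 64 + 8 + 2, so 2161^458 ≡ 542·2393·1727·951·2357 ≡ 2164 (mod 2467)
458^2 = 209764 ≡ 69
458^4 ≡ 69^2 = 4761 ≡ 2294
458^8 ≡ 2294^2 = 5262436 ≡ 325
458^16 ≡ 325^2 = 105625 ≡ 2011
458^32 ≡ 2011^2 = 4044121 ≡ 708
458^64 ≡ 708^2 = 501264 ≡ 463
458^128 ≡ 463^2 = 214369 ≡ 2207
458^256 ≡ 2207^2 = 4870849 ≡ 991
458^512 ≡ 991^2 = 982081 ≡ 215
458^1024 ≡ 215^2 = 46225 ≡ 1819
458^2048 ≡ 1819^2 = 3308761 ≡ 514
2240 = 2048 + 128 + 64, so 458^2240 ≡ 514·2207·463 ≡ 1974 (mod 2467)
2164·1974 = 4271736 ≡ 1359 (mod 2467)
1359 ≡ 1359 (mod 2467), so the signature is genuine.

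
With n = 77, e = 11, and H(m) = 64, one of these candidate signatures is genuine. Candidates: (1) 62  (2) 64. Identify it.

Candidate 1: Squares mod 77: 62^1≡62, 62^2≡71, 62^4≡36, 62^8≡64; 11 = 8 + 2 + 1, so 62^11 ≡ 64·71·62 ≡ 62 (mod 77)
Candidate 2: Squares mod 77: 64^1≡64, 64^2≡15, 64^4≡71, 64^8≡36; 11 = 8 + 2 + 1, so 64^11 ≡ 36·15·64 ≡ 64 (mod 77)
  → matches H(m) = 64

2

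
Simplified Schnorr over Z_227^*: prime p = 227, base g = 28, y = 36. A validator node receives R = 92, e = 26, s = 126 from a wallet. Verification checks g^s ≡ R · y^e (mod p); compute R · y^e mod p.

188

Squares mod 227: 36^1≡36, 36^2≡161, 36^4≡43, 36^8≡33, 36^16≡181
26 = 16 + 8 + 2, so 36^26 ≡ 181·33·161 ≡ 81 (mod 227)
R · y^e ≡ 92·81 = 7452 ≡ 188 (mod 227)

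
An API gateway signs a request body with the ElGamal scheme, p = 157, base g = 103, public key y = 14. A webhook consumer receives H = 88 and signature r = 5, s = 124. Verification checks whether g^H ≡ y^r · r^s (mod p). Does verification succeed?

Left side g^H mod p:
103^2 = 10609 ≡ 90
103^4 ≡ 90^2 = 8100 ≡ 93
103^8 ≡ 93^2 = 8649 ≡ 14
103^16 ≡ 14^2 = 196 ≡ 39
103^32 ≡ 39^2 = 1521 ≡ 108
103^64 ≡ 108^2 = 11664 ≡ 46
88 = 64 + 16 + 8, so 103^88 ≡ 46·39·14 ≡ 153 (mod 157)
Right side y^r · r^s mod p:
14^2 = 196 ≡ 39
14^4 ≡ 39^2 = 1521 ≡ 108
5 = 4 + 1, so 14^5 ≡ 108·14 ≡ 99 (mod 157)
5^2 = 25
5^4 ≡ 25^2 = 625 ≡ 154
5^8 ≡ 154^2 = 23716 ≡ 9
5^16 ≡ 9^2 = 81
5^32 ≡ 81^2 = 6561 ≡ 124
5^64 ≡ 124^2 = 15376 ≡ 147
124 = 64 + 32 + 16 + 8 + 4, so 5^124 ≡ 147·124·81·9·154 ≡ 19 (mod 157)
99·19 = 1881 ≡ 154 (mod 157)
153 ≠ 154, so verification fails.

fails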